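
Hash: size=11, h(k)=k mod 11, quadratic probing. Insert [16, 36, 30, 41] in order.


Insertions: 16->slot 5; 36->slot 3; 30->slot 8; 41->slot 9
Table: [None, None, None, 36, None, 16, None, None, 30, 41, None]


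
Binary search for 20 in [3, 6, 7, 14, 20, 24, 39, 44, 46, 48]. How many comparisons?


Search for 20:
[0,9] mid=4 arr[4]=20
Total: 1 comparisons


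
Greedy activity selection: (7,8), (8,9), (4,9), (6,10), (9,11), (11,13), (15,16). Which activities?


Greedy: pick earliest-ending, then skip overlaps.
Selected (5 activities): [(7, 8), (8, 9), (9, 11), (11, 13), (15, 16)]


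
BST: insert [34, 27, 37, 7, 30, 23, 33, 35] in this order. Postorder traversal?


Root = 34; build tree by BST insertion.
Postorder traversal: [23, 7, 33, 30, 27, 35, 37, 34]


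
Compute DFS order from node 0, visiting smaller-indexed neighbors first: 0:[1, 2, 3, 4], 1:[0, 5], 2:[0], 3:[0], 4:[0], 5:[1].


DFS stack-based: start with [0]
Visit order: [0, 1, 5, 2, 3, 4]


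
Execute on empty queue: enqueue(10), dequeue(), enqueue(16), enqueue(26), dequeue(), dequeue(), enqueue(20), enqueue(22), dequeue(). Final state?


enqueue(10) -> [10]
dequeue() returns 10 -> []
enqueue(16) -> [16]
enqueue(26) -> [16, 26]
dequeue() returns 16 -> [26]
dequeue() returns 26 -> []
enqueue(20) -> [20]
enqueue(22) -> [20, 22]
dequeue() returns 20 -> [22]
Final queue (front to back): [22]


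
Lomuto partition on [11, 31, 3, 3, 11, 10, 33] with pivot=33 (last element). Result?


Elements <= 33 go left of pivot.
Result: [11, 31, 3, 3, 11, 10, 33], pivot at index 6


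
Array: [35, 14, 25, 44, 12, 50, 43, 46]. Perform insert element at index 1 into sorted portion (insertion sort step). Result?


After one pass: [14, 35, 25, 44, 12, 50, 43, 46]


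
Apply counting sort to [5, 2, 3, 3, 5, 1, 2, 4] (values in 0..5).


Count array: [0, 1, 2, 2, 1, 2]
Reconstruct: [1, 2, 2, 3, 3, 4, 5, 5]


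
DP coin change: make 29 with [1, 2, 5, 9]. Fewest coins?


dp[0]=0; dp[i]=1+min(dp[i-c] for c in coins)
...dp[24]=4, dp[25]=4, dp[26]=5, dp[27]=3, dp[28]=4, dp[29]=4
Minimum coins for 29 = 4


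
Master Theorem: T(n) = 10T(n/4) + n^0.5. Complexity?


a=10, b=4, c=0.5. log_4(10)=1.661 > c=0.5. Case 1: O(n^log_b(a)) = O(n^1.661)
Complexity: O(n^1.661)


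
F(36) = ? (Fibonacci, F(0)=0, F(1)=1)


F(n)=F(n-1)+F(n-2)
...F(34)=5702887, F(35)=9227465, F(36)=14930352


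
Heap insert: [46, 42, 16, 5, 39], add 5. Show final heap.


Append 5: [46, 42, 16, 5, 39, 5]
Bubble up: no swaps needed
Result: [46, 42, 16, 5, 39, 5]


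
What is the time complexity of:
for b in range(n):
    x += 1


Per nesting level: O(n) = O(n)
Complexity: O(n)


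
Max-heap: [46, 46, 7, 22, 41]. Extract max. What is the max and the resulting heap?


Max = 46
Replace root with last, heapify down
Resulting heap: [46, 41, 7, 22]


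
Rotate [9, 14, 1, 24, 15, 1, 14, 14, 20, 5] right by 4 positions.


Right rotate by 4: [14, 14, 20, 5, 9, 14, 1, 24, 15, 1]


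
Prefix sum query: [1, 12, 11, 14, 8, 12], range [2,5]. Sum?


Prefix sums: [0, 1, 13, 24, 38, 46, 58]
Sum[2..5] = prefix[6] - prefix[2] = 58 - 13 = 45


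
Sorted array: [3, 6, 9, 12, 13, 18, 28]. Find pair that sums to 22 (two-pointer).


Two pointers: lo=0, hi=6
Found pair: (9, 13) summing to 22


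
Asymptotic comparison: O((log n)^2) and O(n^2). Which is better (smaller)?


polylogarithmic grows slower than quadratic
O((log n)^2) is asymptotically smaller; O(n^2) grows faster


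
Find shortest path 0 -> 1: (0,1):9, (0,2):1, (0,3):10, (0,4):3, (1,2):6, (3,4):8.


Dijkstra from 0:
Distances: {0: 0, 1: 7, 2: 1, 3: 10, 4: 3}
Shortest distance to 1 = 7, path = [0, 2, 1]


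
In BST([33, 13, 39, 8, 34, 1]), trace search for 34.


BST root = 33
Search for 34: compare at each node
Path: [33, 39, 34]


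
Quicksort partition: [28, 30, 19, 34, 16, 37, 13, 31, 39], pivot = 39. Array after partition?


Elements <= 39 go left of pivot.
Result: [28, 30, 19, 34, 16, 37, 13, 31, 39], pivot at index 8


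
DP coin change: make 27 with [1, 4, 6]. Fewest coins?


dp[0]=0; dp[i]=1+min(dp[i-c] for c in coins)
...dp[22]=4, dp[23]=5, dp[24]=4, dp[25]=5, dp[26]=5, dp[27]=6
Minimum coins for 27 = 6


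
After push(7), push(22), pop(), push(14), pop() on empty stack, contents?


push(7) -> [7]
push(22) -> [7, 22]
pop() returns 22 -> [7]
push(14) -> [7, 14]
pop() returns 14 -> [7]
Final stack (bottom to top): [7]


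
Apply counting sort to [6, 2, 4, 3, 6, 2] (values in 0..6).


Count array: [0, 0, 2, 1, 1, 0, 2]
Reconstruct: [2, 2, 3, 4, 6, 6]


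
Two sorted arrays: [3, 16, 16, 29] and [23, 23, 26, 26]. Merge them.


Compare heads, take smaller each step.
Merged: [3, 16, 16, 23, 23, 26, 26, 29]


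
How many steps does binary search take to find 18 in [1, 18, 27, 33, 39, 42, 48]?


Search for 18:
[0,6] mid=3 arr[3]=33
[0,2] mid=1 arr[1]=18
Total: 2 comparisons


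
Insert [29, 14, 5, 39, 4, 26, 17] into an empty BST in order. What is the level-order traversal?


Root = 29; build tree by BST insertion.
Level-Order traversal: [29, 14, 39, 5, 26, 4, 17]


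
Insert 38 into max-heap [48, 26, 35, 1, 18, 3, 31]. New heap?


Append 38: [48, 26, 35, 1, 18, 3, 31, 38]
Bubble up: swap idx 7(38) with idx 3(1); swap idx 3(38) with idx 1(26)
Result: [48, 38, 35, 26, 18, 3, 31, 1]


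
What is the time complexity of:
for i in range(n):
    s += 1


Per nesting level: O(n) = O(n)
Complexity: O(n)


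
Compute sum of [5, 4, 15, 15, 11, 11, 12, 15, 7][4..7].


Prefix sums: [0, 5, 9, 24, 39, 50, 61, 73, 88, 95]
Sum[4..7] = prefix[8] - prefix[4] = 88 - 39 = 49


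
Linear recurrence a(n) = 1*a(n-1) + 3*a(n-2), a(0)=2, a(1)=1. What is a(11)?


Build bottom-up:
...a(9)=1810, a(10)=4207, a(11)=1*4207+3*1810=9637


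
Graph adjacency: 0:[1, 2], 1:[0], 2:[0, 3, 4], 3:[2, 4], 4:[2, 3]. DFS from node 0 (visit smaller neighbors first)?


DFS stack-based: start with [0]
Visit order: [0, 1, 2, 3, 4]


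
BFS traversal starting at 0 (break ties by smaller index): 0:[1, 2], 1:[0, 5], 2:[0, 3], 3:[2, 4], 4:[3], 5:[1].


BFS queue: start with [0]
Visit order: [0, 1, 2, 5, 3, 4]


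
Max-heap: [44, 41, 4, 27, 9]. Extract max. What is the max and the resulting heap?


Max = 44
Replace root with last, heapify down
Resulting heap: [41, 27, 4, 9]


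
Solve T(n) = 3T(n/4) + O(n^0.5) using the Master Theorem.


a=3, b=4, c=0.5. log_4(3)=0.792 > c=0.5. Case 1: O(n^log_b(a)) = O(n^0.792)
Complexity: O(n^0.792)


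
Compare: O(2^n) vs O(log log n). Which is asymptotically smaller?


double-logarithmic grows slower than exponential
O(log log n) is asymptotically smaller; O(2^n) grows faster


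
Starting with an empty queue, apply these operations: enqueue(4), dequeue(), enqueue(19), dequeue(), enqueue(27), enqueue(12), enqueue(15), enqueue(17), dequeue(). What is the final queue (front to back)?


enqueue(4) -> [4]
dequeue() returns 4 -> []
enqueue(19) -> [19]
dequeue() returns 19 -> []
enqueue(27) -> [27]
enqueue(12) -> [27, 12]
enqueue(15) -> [27, 12, 15]
enqueue(17) -> [27, 12, 15, 17]
dequeue() returns 27 -> [12, 15, 17]
Final queue (front to back): [12, 15, 17]


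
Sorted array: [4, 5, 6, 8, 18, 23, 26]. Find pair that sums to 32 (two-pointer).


Two pointers: lo=0, hi=6
Found pair: (6, 26) summing to 32


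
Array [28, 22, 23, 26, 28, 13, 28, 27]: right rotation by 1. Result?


Right rotate by 1: [27, 28, 22, 23, 26, 28, 13, 28]


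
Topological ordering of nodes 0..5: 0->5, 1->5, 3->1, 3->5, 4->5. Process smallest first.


Kahn's algorithm, process smallest node first
Order: [0, 2, 3, 1, 4, 5]


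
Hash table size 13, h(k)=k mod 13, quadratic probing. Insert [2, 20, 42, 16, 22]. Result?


Insertions: 2->slot 2; 20->slot 7; 42->slot 3; 16->slot 4; 22->slot 9
Table: [None, None, 2, 42, 16, None, None, 20, None, 22, None, None, None]


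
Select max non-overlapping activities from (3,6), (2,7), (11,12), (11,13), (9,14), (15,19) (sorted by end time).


Greedy: pick earliest-ending, then skip overlaps.
Selected (3 activities): [(3, 6), (11, 12), (15, 19)]


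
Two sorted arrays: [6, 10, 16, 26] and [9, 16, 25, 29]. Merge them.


Compare heads, take smaller each step.
Merged: [6, 9, 10, 16, 16, 25, 26, 29]


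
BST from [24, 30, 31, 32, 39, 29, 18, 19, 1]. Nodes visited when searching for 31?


BST root = 24
Search for 31: compare at each node
Path: [24, 30, 31]


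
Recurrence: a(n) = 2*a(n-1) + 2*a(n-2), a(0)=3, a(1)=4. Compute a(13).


Build bottom-up:
...a(11)=113216, a(12)=309312, a(13)=2*309312+2*113216=845056


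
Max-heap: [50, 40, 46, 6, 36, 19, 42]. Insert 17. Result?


Append 17: [50, 40, 46, 6, 36, 19, 42, 17]
Bubble up: swap idx 7(17) with idx 3(6)
Result: [50, 40, 46, 17, 36, 19, 42, 6]


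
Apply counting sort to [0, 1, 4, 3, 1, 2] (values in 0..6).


Count array: [1, 2, 1, 1, 1, 0, 0]
Reconstruct: [0, 1, 1, 2, 3, 4]


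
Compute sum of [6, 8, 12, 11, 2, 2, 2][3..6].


Prefix sums: [0, 6, 14, 26, 37, 39, 41, 43]
Sum[3..6] = prefix[7] - prefix[3] = 43 - 26 = 17


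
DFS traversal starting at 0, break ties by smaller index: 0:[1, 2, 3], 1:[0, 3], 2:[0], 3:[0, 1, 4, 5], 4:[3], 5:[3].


DFS stack-based: start with [0]
Visit order: [0, 1, 3, 4, 5, 2]


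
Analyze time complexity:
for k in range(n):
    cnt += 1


Per nesting level: O(n) = O(n)
Complexity: O(n)


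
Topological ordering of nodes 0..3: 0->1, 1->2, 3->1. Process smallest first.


Kahn's algorithm, process smallest node first
Order: [0, 3, 1, 2]


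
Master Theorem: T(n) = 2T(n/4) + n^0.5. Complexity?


a=2, b=4, c=0.5. log_4(2)=0.5 = c=0.5. Case 2: O(n^c log n) = O(sqrt(n) log n)
Complexity: O(sqrt(n) log n)


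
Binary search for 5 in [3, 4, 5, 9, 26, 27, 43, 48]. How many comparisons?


Search for 5:
[0,7] mid=3 arr[3]=9
[0,2] mid=1 arr[1]=4
[2,2] mid=2 arr[2]=5
Total: 3 comparisons


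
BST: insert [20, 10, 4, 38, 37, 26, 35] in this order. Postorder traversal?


Root = 20; build tree by BST insertion.
Postorder traversal: [4, 10, 35, 26, 37, 38, 20]


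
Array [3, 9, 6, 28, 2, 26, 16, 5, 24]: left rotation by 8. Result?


Left rotate by 8: [24, 3, 9, 6, 28, 2, 26, 16, 5]


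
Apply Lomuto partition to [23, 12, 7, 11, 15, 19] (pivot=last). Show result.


Elements <= 19 go left of pivot.
Result: [12, 7, 11, 15, 19, 23], pivot at index 4


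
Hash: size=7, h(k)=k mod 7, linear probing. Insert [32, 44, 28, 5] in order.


Insertions: 32->slot 4; 44->slot 2; 28->slot 0; 5->slot 5
Table: [28, None, 44, None, 32, 5, None]


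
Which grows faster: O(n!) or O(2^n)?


exponential grows slower than factorial
O(2^n) is asymptotically smaller; O(n!) grows faster


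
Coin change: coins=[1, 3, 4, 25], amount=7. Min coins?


dp[0]=0; dp[i]=1+min(dp[i-c] for c in coins)
...dp[2]=2, dp[3]=1, dp[4]=1, dp[5]=2, dp[6]=2, dp[7]=2
Minimum coins for 7 = 2


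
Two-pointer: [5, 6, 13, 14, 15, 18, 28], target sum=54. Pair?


Two pointers: lo=0, hi=6
No pair sums to 54


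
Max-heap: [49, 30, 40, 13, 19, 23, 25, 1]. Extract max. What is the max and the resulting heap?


Max = 49
Replace root with last, heapify down
Resulting heap: [40, 30, 25, 13, 19, 23, 1]


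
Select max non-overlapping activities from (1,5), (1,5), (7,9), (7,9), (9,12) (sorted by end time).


Greedy: pick earliest-ending, then skip overlaps.
Selected (3 activities): [(1, 5), (7, 9), (9, 12)]


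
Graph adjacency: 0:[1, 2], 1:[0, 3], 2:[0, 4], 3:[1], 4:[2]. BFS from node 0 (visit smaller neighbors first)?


BFS queue: start with [0]
Visit order: [0, 1, 2, 3, 4]


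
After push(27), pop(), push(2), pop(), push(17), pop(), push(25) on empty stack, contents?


push(27) -> [27]
pop() returns 27 -> []
push(2) -> [2]
pop() returns 2 -> []
push(17) -> [17]
pop() returns 17 -> []
push(25) -> [25]
Final stack (bottom to top): [25]


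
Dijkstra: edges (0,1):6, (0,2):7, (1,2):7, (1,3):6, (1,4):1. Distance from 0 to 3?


Dijkstra from 0:
Distances: {0: 0, 1: 6, 2: 7, 3: 12, 4: 7}
Shortest distance to 3 = 12, path = [0, 1, 3]


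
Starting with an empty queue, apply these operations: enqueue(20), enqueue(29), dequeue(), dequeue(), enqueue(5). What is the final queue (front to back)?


enqueue(20) -> [20]
enqueue(29) -> [20, 29]
dequeue() returns 20 -> [29]
dequeue() returns 29 -> []
enqueue(5) -> [5]
Final queue (front to back): [5]


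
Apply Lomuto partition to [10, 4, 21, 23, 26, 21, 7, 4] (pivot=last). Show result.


Elements <= 4 go left of pivot.
Result: [4, 4, 21, 23, 26, 21, 7, 10], pivot at index 1


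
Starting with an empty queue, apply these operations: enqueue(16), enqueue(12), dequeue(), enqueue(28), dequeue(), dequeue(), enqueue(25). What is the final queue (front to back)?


enqueue(16) -> [16]
enqueue(12) -> [16, 12]
dequeue() returns 16 -> [12]
enqueue(28) -> [12, 28]
dequeue() returns 12 -> [28]
dequeue() returns 28 -> []
enqueue(25) -> [25]
Final queue (front to back): [25]


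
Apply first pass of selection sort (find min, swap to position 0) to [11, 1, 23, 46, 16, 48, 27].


After one pass: [1, 11, 23, 46, 16, 48, 27]


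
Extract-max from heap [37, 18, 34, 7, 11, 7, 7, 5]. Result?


Max = 37
Replace root with last, heapify down
Resulting heap: [34, 18, 7, 7, 11, 5, 7]


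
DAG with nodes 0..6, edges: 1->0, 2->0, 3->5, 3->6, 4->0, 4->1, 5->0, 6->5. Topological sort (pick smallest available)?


Kahn's algorithm, process smallest node first
Order: [2, 3, 4, 1, 6, 5, 0]


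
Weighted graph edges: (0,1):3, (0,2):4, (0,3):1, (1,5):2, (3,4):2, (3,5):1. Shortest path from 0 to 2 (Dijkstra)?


Dijkstra from 0:
Distances: {0: 0, 1: 3, 2: 4, 3: 1, 4: 3, 5: 2}
Shortest distance to 2 = 4, path = [0, 2]


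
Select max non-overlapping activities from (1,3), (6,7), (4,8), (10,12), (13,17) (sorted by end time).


Greedy: pick earliest-ending, then skip overlaps.
Selected (4 activities): [(1, 3), (6, 7), (10, 12), (13, 17)]


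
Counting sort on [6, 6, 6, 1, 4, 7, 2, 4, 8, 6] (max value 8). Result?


Count array: [0, 1, 1, 0, 2, 0, 4, 1, 1]
Reconstruct: [1, 2, 4, 4, 6, 6, 6, 6, 7, 8]


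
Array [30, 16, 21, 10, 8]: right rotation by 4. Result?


Right rotate by 4: [16, 21, 10, 8, 30]


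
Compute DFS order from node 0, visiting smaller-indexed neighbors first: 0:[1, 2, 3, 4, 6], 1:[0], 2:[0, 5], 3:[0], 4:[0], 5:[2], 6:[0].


DFS stack-based: start with [0]
Visit order: [0, 1, 2, 5, 3, 4, 6]


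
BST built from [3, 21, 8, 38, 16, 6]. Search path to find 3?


BST root = 3
Search for 3: compare at each node
Path: [3]


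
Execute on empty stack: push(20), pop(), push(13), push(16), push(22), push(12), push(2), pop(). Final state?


push(20) -> [20]
pop() returns 20 -> []
push(13) -> [13]
push(16) -> [13, 16]
push(22) -> [13, 16, 22]
push(12) -> [13, 16, 22, 12]
push(2) -> [13, 16, 22, 12, 2]
pop() returns 2 -> [13, 16, 22, 12]
Final stack (bottom to top): [13, 16, 22, 12]


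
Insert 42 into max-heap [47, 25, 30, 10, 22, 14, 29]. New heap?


Append 42: [47, 25, 30, 10, 22, 14, 29, 42]
Bubble up: swap idx 7(42) with idx 3(10); swap idx 3(42) with idx 1(25)
Result: [47, 42, 30, 25, 22, 14, 29, 10]


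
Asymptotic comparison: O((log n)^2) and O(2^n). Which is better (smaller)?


polylogarithmic grows slower than exponential
O((log n)^2) is asymptotically smaller; O(2^n) grows faster


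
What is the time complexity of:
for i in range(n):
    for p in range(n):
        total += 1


Per nesting level: O(n) * O(n) = O(n^2)
Complexity: O(n^2)


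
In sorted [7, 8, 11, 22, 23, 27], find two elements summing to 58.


Two pointers: lo=0, hi=5
No pair sums to 58


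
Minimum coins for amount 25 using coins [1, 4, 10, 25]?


dp[0]=0; dp[i]=1+min(dp[i-c] for c in coins)
...dp[20]=2, dp[21]=3, dp[22]=4, dp[23]=5, dp[24]=3, dp[25]=1
Minimum coins for 25 = 1


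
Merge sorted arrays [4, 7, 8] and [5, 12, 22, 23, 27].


Compare heads, take smaller each step.
Merged: [4, 5, 7, 8, 12, 22, 23, 27]


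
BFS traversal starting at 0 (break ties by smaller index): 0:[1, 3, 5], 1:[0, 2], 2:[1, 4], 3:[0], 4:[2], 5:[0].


BFS queue: start with [0]
Visit order: [0, 1, 3, 5, 2, 4]


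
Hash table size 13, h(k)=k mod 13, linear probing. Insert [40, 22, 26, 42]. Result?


Insertions: 40->slot 1; 22->slot 9; 26->slot 0; 42->slot 3
Table: [26, 40, None, 42, None, None, None, None, None, 22, None, None, None]


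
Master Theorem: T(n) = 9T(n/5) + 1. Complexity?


a=9, b=5, c=0. log_5(9)=1.365 > c=0. Case 1: O(n^log_b(a)) = O(n^1.365)
Complexity: O(n^1.365)


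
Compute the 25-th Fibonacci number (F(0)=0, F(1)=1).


F(n)=F(n-1)+F(n-2)
...F(23)=28657, F(24)=46368, F(25)=75025


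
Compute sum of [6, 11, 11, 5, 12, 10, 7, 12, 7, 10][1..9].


Prefix sums: [0, 6, 17, 28, 33, 45, 55, 62, 74, 81, 91]
Sum[1..9] = prefix[10] - prefix[1] = 91 - 6 = 85


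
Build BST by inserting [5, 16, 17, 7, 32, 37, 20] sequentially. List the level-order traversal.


Root = 5; build tree by BST insertion.
Level-Order traversal: [5, 16, 7, 17, 32, 20, 37]


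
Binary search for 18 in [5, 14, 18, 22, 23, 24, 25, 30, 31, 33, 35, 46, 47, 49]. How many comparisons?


Search for 18:
[0,13] mid=6 arr[6]=25
[0,5] mid=2 arr[2]=18
Total: 2 comparisons


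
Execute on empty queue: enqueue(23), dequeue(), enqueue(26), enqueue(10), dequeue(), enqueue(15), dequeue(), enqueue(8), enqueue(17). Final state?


enqueue(23) -> [23]
dequeue() returns 23 -> []
enqueue(26) -> [26]
enqueue(10) -> [26, 10]
dequeue() returns 26 -> [10]
enqueue(15) -> [10, 15]
dequeue() returns 10 -> [15]
enqueue(8) -> [15, 8]
enqueue(17) -> [15, 8, 17]
Final queue (front to back): [15, 8, 17]


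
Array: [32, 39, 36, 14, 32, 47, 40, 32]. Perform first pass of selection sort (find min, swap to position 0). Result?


After one pass: [14, 39, 36, 32, 32, 47, 40, 32]


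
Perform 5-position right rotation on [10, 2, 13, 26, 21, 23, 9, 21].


Right rotate by 5: [26, 21, 23, 9, 21, 10, 2, 13]


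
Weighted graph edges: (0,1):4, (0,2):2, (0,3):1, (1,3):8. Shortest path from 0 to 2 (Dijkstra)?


Dijkstra from 0:
Distances: {0: 0, 1: 4, 2: 2, 3: 1}
Shortest distance to 2 = 2, path = [0, 2]


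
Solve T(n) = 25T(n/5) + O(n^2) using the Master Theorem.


a=25, b=5, c=2. log_5(25)=2 = c=2. Case 2: O(n^c log n) = O(n^2 log n)
Complexity: O(n^2 log n)


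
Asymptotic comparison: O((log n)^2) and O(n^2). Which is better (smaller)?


polylogarithmic grows slower than quadratic
O((log n)^2) is asymptotically smaller; O(n^2) grows faster


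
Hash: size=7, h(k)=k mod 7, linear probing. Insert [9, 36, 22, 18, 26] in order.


Insertions: 9->slot 2; 36->slot 1; 22->slot 3; 18->slot 4; 26->slot 5
Table: [None, 36, 9, 22, 18, 26, None]


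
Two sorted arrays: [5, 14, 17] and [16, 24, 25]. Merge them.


Compare heads, take smaller each step.
Merged: [5, 14, 16, 17, 24, 25]


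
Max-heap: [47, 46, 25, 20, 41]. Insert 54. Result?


Append 54: [47, 46, 25, 20, 41, 54]
Bubble up: swap idx 5(54) with idx 2(25); swap idx 2(54) with idx 0(47)
Result: [54, 46, 47, 20, 41, 25]


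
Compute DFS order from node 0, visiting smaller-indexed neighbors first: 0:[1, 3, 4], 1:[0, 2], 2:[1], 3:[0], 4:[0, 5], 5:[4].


DFS stack-based: start with [0]
Visit order: [0, 1, 2, 3, 4, 5]


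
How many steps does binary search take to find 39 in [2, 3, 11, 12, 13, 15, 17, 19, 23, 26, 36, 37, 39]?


Search for 39:
[0,12] mid=6 arr[6]=17
[7,12] mid=9 arr[9]=26
[10,12] mid=11 arr[11]=37
[12,12] mid=12 arr[12]=39
Total: 4 comparisons


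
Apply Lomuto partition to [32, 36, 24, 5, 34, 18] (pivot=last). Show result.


Elements <= 18 go left of pivot.
Result: [5, 18, 24, 32, 34, 36], pivot at index 1


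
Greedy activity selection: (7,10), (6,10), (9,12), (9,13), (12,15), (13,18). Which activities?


Greedy: pick earliest-ending, then skip overlaps.
Selected (2 activities): [(7, 10), (12, 15)]


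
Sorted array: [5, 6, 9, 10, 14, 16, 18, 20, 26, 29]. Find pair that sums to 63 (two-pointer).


Two pointers: lo=0, hi=9
No pair sums to 63


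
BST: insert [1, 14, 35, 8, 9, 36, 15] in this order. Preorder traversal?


Root = 1; build tree by BST insertion.
Preorder traversal: [1, 14, 8, 9, 35, 15, 36]


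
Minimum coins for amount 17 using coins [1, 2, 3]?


dp[0]=0; dp[i]=1+min(dp[i-c] for c in coins)
...dp[12]=4, dp[13]=5, dp[14]=5, dp[15]=5, dp[16]=6, dp[17]=6
Minimum coins for 17 = 6


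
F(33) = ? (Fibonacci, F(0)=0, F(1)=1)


F(n)=F(n-1)+F(n-2)
...F(31)=1346269, F(32)=2178309, F(33)=3524578


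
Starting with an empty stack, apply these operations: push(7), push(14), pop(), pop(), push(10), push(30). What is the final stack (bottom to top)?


push(7) -> [7]
push(14) -> [7, 14]
pop() returns 14 -> [7]
pop() returns 7 -> []
push(10) -> [10]
push(30) -> [10, 30]
Final stack (bottom to top): [10, 30]


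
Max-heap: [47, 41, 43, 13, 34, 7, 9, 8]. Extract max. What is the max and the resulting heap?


Max = 47
Replace root with last, heapify down
Resulting heap: [43, 41, 9, 13, 34, 7, 8]


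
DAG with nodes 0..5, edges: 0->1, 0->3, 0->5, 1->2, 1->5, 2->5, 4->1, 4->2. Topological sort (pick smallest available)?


Kahn's algorithm, process smallest node first
Order: [0, 3, 4, 1, 2, 5]


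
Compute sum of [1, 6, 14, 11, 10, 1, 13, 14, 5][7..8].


Prefix sums: [0, 1, 7, 21, 32, 42, 43, 56, 70, 75]
Sum[7..8] = prefix[9] - prefix[7] = 75 - 56 = 19


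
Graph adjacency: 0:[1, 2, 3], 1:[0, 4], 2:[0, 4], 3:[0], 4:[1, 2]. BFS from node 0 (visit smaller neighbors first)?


BFS queue: start with [0]
Visit order: [0, 1, 2, 3, 4]


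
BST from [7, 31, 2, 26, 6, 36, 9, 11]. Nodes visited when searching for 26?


BST root = 7
Search for 26: compare at each node
Path: [7, 31, 26]


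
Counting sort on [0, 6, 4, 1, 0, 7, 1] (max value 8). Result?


Count array: [2, 2, 0, 0, 1, 0, 1, 1, 0]
Reconstruct: [0, 0, 1, 1, 4, 6, 7]


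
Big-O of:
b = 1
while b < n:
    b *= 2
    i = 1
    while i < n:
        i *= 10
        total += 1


Per nesting level: O(log n) * O(log n) = O((log n)^2)
Complexity: O((log n)^2)


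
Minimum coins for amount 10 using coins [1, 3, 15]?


dp[0]=0; dp[i]=1+min(dp[i-c] for c in coins)
...dp[5]=3, dp[6]=2, dp[7]=3, dp[8]=4, dp[9]=3, dp[10]=4
Minimum coins for 10 = 4


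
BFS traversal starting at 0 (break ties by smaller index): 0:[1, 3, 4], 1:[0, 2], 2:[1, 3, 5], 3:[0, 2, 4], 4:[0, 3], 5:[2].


BFS queue: start with [0]
Visit order: [0, 1, 3, 4, 2, 5]


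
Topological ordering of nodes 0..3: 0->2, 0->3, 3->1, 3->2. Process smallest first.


Kahn's algorithm, process smallest node first
Order: [0, 3, 1, 2]


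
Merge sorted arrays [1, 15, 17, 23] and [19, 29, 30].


Compare heads, take smaller each step.
Merged: [1, 15, 17, 19, 23, 29, 30]


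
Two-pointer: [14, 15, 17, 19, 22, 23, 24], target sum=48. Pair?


Two pointers: lo=0, hi=6
No pair sums to 48


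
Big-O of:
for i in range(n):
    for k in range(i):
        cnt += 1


Per nesting level: O(n) * O(n) [triangular over i] = O(n^2)
Complexity: O(n^2)


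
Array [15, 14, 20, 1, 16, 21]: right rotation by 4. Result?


Right rotate by 4: [20, 1, 16, 21, 15, 14]


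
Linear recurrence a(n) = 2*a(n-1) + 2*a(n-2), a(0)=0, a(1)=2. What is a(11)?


Build bottom-up:
...a(9)=4896, a(10)=13376, a(11)=2*13376+2*4896=36544


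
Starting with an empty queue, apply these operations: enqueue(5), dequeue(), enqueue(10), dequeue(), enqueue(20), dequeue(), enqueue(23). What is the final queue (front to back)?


enqueue(5) -> [5]
dequeue() returns 5 -> []
enqueue(10) -> [10]
dequeue() returns 10 -> []
enqueue(20) -> [20]
dequeue() returns 20 -> []
enqueue(23) -> [23]
Final queue (front to back): [23]


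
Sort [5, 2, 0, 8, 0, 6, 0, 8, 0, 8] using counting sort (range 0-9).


Count array: [4, 0, 1, 0, 0, 1, 1, 0, 3, 0]
Reconstruct: [0, 0, 0, 0, 2, 5, 6, 8, 8, 8]


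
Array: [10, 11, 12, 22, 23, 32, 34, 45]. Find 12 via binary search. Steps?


Search for 12:
[0,7] mid=3 arr[3]=22
[0,2] mid=1 arr[1]=11
[2,2] mid=2 arr[2]=12
Total: 3 comparisons


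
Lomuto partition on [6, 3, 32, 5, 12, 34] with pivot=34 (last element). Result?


Elements <= 34 go left of pivot.
Result: [6, 3, 32, 5, 12, 34], pivot at index 5


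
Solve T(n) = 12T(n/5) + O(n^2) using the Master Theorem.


a=12, b=5, c=2. log_5(12)=1.544 < c=2. Case 3: O(n^c) = O(n^2)
Complexity: O(n^2)


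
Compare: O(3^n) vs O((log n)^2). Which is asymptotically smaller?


polylogarithmic grows slower than exponential (base 3)
O((log n)^2) is asymptotically smaller; O(3^n) grows faster


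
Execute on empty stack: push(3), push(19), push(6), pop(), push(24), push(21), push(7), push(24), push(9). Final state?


push(3) -> [3]
push(19) -> [3, 19]
push(6) -> [3, 19, 6]
pop() returns 6 -> [3, 19]
push(24) -> [3, 19, 24]
push(21) -> [3, 19, 24, 21]
push(7) -> [3, 19, 24, 21, 7]
push(24) -> [3, 19, 24, 21, 7, 24]
push(9) -> [3, 19, 24, 21, 7, 24, 9]
Final stack (bottom to top): [3, 19, 24, 21, 7, 24, 9]


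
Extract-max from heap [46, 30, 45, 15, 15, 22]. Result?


Max = 46
Replace root with last, heapify down
Resulting heap: [45, 30, 22, 15, 15]


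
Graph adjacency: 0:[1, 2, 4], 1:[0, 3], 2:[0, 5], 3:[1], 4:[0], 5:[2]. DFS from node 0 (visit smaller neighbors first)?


DFS stack-based: start with [0]
Visit order: [0, 1, 3, 2, 5, 4]


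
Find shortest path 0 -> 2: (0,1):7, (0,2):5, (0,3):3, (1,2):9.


Dijkstra from 0:
Distances: {0: 0, 1: 7, 2: 5, 3: 3}
Shortest distance to 2 = 5, path = [0, 2]


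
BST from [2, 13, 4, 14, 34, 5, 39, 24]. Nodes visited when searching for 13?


BST root = 2
Search for 13: compare at each node
Path: [2, 13]


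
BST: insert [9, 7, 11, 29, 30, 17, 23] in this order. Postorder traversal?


Root = 9; build tree by BST insertion.
Postorder traversal: [7, 23, 17, 30, 29, 11, 9]


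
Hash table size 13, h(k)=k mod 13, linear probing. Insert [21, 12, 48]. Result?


Insertions: 21->slot 8; 12->slot 12; 48->slot 9
Table: [None, None, None, None, None, None, None, None, 21, 48, None, None, 12]


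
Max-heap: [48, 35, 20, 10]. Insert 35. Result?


Append 35: [48, 35, 20, 10, 35]
Bubble up: no swaps needed
Result: [48, 35, 20, 10, 35]


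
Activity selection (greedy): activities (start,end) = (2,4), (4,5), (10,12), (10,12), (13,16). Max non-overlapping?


Greedy: pick earliest-ending, then skip overlaps.
Selected (4 activities): [(2, 4), (4, 5), (10, 12), (13, 16)]


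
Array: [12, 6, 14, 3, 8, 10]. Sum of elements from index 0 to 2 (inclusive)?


Prefix sums: [0, 12, 18, 32, 35, 43, 53]
Sum[0..2] = prefix[3] - prefix[0] = 32 - 0 = 32


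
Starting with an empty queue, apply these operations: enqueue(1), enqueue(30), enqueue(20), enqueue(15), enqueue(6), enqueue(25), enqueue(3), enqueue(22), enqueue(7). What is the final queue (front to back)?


enqueue(1) -> [1]
enqueue(30) -> [1, 30]
enqueue(20) -> [1, 30, 20]
enqueue(15) -> [1, 30, 20, 15]
enqueue(6) -> [1, 30, 20, 15, 6]
enqueue(25) -> [1, 30, 20, 15, 6, 25]
enqueue(3) -> [1, 30, 20, 15, 6, 25, 3]
enqueue(22) -> [1, 30, 20, 15, 6, 25, 3, 22]
enqueue(7) -> [1, 30, 20, 15, 6, 25, 3, 22, 7]
Final queue (front to back): [1, 30, 20, 15, 6, 25, 3, 22, 7]


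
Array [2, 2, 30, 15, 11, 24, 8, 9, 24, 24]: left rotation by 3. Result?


Left rotate by 3: [15, 11, 24, 8, 9, 24, 24, 2, 2, 30]


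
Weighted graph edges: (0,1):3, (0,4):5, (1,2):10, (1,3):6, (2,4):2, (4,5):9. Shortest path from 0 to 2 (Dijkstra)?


Dijkstra from 0:
Distances: {0: 0, 1: 3, 2: 7, 3: 9, 4: 5, 5: 14}
Shortest distance to 2 = 7, path = [0, 4, 2]


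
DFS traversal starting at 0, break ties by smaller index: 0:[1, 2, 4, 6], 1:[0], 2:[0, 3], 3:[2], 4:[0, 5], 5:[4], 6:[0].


DFS stack-based: start with [0]
Visit order: [0, 1, 2, 3, 4, 5, 6]


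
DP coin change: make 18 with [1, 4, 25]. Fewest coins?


dp[0]=0; dp[i]=1+min(dp[i-c] for c in coins)
...dp[13]=4, dp[14]=5, dp[15]=6, dp[16]=4, dp[17]=5, dp[18]=6
Minimum coins for 18 = 6


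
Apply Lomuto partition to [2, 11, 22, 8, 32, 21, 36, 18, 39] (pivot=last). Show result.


Elements <= 39 go left of pivot.
Result: [2, 11, 22, 8, 32, 21, 36, 18, 39], pivot at index 8


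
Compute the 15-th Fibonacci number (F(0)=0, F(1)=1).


F(n)=F(n-1)+F(n-2)
...F(13)=233, F(14)=377, F(15)=610


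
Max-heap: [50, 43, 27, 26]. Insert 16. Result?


Append 16: [50, 43, 27, 26, 16]
Bubble up: no swaps needed
Result: [50, 43, 27, 26, 16]


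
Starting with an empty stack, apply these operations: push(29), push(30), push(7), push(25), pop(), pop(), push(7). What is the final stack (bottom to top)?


push(29) -> [29]
push(30) -> [29, 30]
push(7) -> [29, 30, 7]
push(25) -> [29, 30, 7, 25]
pop() returns 25 -> [29, 30, 7]
pop() returns 7 -> [29, 30]
push(7) -> [29, 30, 7]
Final stack (bottom to top): [29, 30, 7]


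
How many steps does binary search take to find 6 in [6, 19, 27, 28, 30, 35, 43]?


Search for 6:
[0,6] mid=3 arr[3]=28
[0,2] mid=1 arr[1]=19
[0,0] mid=0 arr[0]=6
Total: 3 comparisons


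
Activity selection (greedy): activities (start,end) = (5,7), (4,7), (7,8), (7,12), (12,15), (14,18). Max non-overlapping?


Greedy: pick earliest-ending, then skip overlaps.
Selected (3 activities): [(5, 7), (7, 8), (12, 15)]


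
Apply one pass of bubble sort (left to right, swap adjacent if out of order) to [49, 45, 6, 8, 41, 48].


After one pass: [45, 6, 8, 41, 48, 49]


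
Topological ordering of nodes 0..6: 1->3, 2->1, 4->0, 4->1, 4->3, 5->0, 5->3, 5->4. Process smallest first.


Kahn's algorithm, process smallest node first
Order: [2, 5, 4, 0, 1, 3, 6]


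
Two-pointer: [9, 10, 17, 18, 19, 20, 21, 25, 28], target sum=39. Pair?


Two pointers: lo=0, hi=8
Found pair: (18, 21) summing to 39


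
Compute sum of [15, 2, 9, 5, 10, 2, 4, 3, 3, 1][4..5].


Prefix sums: [0, 15, 17, 26, 31, 41, 43, 47, 50, 53, 54]
Sum[4..5] = prefix[6] - prefix[4] = 43 - 31 = 12


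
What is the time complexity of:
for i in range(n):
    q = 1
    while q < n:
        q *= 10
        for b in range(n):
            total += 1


Per nesting level: O(n) * O(log n) * O(n) = O(n^2 log n)
Complexity: O(n^2 log n)


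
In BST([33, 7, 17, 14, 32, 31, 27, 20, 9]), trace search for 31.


BST root = 33
Search for 31: compare at each node
Path: [33, 7, 17, 32, 31]


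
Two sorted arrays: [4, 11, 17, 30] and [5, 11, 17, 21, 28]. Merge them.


Compare heads, take smaller each step.
Merged: [4, 5, 11, 11, 17, 17, 21, 28, 30]


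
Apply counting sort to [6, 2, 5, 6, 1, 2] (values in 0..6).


Count array: [0, 1, 2, 0, 0, 1, 2]
Reconstruct: [1, 2, 2, 5, 6, 6]


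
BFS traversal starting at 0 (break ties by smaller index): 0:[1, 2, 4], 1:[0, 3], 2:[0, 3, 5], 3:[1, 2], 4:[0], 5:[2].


BFS queue: start with [0]
Visit order: [0, 1, 2, 4, 3, 5]


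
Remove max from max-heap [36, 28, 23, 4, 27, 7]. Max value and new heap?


Max = 36
Replace root with last, heapify down
Resulting heap: [28, 27, 23, 4, 7]


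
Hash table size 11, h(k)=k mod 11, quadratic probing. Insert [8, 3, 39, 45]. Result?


Insertions: 8->slot 8; 3->slot 3; 39->slot 6; 45->slot 1
Table: [None, 45, None, 3, None, None, 39, None, 8, None, None]


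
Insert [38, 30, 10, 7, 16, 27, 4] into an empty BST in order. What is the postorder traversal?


Root = 38; build tree by BST insertion.
Postorder traversal: [4, 7, 27, 16, 10, 30, 38]


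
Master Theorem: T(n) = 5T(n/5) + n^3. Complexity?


a=5, b=5, c=3. log_5(5)=1 < c=3. Case 3: O(n^c) = O(n^3)
Complexity: O(n^3)


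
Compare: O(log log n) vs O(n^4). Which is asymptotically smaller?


double-logarithmic grows slower than quartic
O(log log n) is asymptotically smaller; O(n^4) grows faster


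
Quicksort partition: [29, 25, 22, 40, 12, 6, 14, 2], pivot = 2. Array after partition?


Elements <= 2 go left of pivot.
Result: [2, 25, 22, 40, 12, 6, 14, 29], pivot at index 0


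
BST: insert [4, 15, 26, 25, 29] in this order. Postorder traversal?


Root = 4; build tree by BST insertion.
Postorder traversal: [25, 29, 26, 15, 4]


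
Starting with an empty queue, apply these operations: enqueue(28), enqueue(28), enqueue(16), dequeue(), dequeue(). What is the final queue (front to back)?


enqueue(28) -> [28]
enqueue(28) -> [28, 28]
enqueue(16) -> [28, 28, 16]
dequeue() returns 28 -> [28, 16]
dequeue() returns 28 -> [16]
Final queue (front to back): [16]


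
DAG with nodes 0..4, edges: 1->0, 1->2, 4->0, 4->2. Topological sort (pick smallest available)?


Kahn's algorithm, process smallest node first
Order: [1, 3, 4, 0, 2]


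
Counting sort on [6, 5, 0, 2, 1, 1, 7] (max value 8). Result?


Count array: [1, 2, 1, 0, 0, 1, 1, 1, 0]
Reconstruct: [0, 1, 1, 2, 5, 6, 7]


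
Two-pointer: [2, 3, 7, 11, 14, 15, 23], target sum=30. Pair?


Two pointers: lo=0, hi=6
Found pair: (7, 23) summing to 30


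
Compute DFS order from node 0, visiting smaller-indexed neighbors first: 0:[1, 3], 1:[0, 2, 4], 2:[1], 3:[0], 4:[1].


DFS stack-based: start with [0]
Visit order: [0, 1, 2, 4, 3]


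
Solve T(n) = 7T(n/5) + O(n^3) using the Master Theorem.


a=7, b=5, c=3. log_5(7)=1.209 < c=3. Case 3: O(n^c) = O(n^3)
Complexity: O(n^3)


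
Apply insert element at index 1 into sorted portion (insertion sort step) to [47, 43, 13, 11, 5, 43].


After one pass: [43, 47, 13, 11, 5, 43]


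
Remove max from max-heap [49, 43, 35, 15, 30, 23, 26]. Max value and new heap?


Max = 49
Replace root with last, heapify down
Resulting heap: [43, 30, 35, 15, 26, 23]


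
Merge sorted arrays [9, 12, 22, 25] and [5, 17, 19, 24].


Compare heads, take smaller each step.
Merged: [5, 9, 12, 17, 19, 22, 24, 25]


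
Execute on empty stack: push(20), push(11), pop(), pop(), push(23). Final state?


push(20) -> [20]
push(11) -> [20, 11]
pop() returns 11 -> [20]
pop() returns 20 -> []
push(23) -> [23]
Final stack (bottom to top): [23]


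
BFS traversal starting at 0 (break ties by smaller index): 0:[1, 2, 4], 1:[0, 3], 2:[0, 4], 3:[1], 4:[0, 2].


BFS queue: start with [0]
Visit order: [0, 1, 2, 4, 3]


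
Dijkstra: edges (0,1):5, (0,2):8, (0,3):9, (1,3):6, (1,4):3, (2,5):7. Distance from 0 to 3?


Dijkstra from 0:
Distances: {0: 0, 1: 5, 2: 8, 3: 9, 4: 8, 5: 15}
Shortest distance to 3 = 9, path = [0, 3]


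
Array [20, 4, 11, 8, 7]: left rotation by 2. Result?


Left rotate by 2: [11, 8, 7, 20, 4]


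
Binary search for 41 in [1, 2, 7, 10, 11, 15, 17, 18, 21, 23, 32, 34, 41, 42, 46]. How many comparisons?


Search for 41:
[0,14] mid=7 arr[7]=18
[8,14] mid=11 arr[11]=34
[12,14] mid=13 arr[13]=42
[12,12] mid=12 arr[12]=41
Total: 4 comparisons


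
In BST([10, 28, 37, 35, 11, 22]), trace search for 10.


BST root = 10
Search for 10: compare at each node
Path: [10]


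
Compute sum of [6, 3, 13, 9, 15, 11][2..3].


Prefix sums: [0, 6, 9, 22, 31, 46, 57]
Sum[2..3] = prefix[4] - prefix[2] = 31 - 9 = 22


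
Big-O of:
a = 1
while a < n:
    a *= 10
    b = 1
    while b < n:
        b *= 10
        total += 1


Per nesting level: O(log n) * O(log n) = O((log n)^2)
Complexity: O((log n)^2)


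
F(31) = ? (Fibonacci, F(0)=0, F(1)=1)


F(n)=F(n-1)+F(n-2)
...F(29)=514229, F(30)=832040, F(31)=1346269


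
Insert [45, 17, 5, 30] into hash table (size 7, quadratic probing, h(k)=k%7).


Insertions: 45->slot 3; 17->slot 4; 5->slot 5; 30->slot 2
Table: [None, None, 30, 45, 17, 5, None]


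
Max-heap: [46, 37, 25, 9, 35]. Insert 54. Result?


Append 54: [46, 37, 25, 9, 35, 54]
Bubble up: swap idx 5(54) with idx 2(25); swap idx 2(54) with idx 0(46)
Result: [54, 37, 46, 9, 35, 25]


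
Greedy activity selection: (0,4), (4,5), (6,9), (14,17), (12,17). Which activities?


Greedy: pick earliest-ending, then skip overlaps.
Selected (4 activities): [(0, 4), (4, 5), (6, 9), (14, 17)]


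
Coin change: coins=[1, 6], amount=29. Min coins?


dp[0]=0; dp[i]=1+min(dp[i-c] for c in coins)
...dp[24]=4, dp[25]=5, dp[26]=6, dp[27]=7, dp[28]=8, dp[29]=9
Minimum coins for 29 = 9


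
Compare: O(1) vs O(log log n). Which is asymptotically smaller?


constant grows slower than double-logarithmic
O(1) is asymptotically smaller; O(log log n) grows faster


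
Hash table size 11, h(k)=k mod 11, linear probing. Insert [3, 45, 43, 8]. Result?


Insertions: 3->slot 3; 45->slot 1; 43->slot 10; 8->slot 8
Table: [None, 45, None, 3, None, None, None, None, 8, None, 43]


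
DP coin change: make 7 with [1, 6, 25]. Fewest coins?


dp[0]=0; dp[i]=1+min(dp[i-c] for c in coins)
...dp[2]=2, dp[3]=3, dp[4]=4, dp[5]=5, dp[6]=1, dp[7]=2
Minimum coins for 7 = 2


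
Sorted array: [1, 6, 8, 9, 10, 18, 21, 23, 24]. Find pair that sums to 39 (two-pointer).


Two pointers: lo=0, hi=8
Found pair: (18, 21) summing to 39


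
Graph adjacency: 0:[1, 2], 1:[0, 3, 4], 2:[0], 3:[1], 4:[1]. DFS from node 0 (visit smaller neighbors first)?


DFS stack-based: start with [0]
Visit order: [0, 1, 3, 4, 2]


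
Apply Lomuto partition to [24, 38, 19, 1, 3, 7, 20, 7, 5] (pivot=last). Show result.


Elements <= 5 go left of pivot.
Result: [1, 3, 5, 24, 38, 7, 20, 7, 19], pivot at index 2


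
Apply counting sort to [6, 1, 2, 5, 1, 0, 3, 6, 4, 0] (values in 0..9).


Count array: [2, 2, 1, 1, 1, 1, 2, 0, 0, 0]
Reconstruct: [0, 0, 1, 1, 2, 3, 4, 5, 6, 6]


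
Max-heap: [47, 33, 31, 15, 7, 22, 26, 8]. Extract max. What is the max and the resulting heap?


Max = 47
Replace root with last, heapify down
Resulting heap: [33, 15, 31, 8, 7, 22, 26]


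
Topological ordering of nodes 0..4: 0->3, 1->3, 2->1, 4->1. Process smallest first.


Kahn's algorithm, process smallest node first
Order: [0, 2, 4, 1, 3]


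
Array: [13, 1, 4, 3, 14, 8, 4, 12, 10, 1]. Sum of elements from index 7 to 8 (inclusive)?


Prefix sums: [0, 13, 14, 18, 21, 35, 43, 47, 59, 69, 70]
Sum[7..8] = prefix[9] - prefix[7] = 69 - 47 = 22


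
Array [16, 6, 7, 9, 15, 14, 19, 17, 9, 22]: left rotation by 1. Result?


Left rotate by 1: [6, 7, 9, 15, 14, 19, 17, 9, 22, 16]


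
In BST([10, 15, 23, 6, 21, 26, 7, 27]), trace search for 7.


BST root = 10
Search for 7: compare at each node
Path: [10, 6, 7]


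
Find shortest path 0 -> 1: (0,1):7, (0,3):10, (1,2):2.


Dijkstra from 0:
Distances: {0: 0, 1: 7, 2: 9, 3: 10}
Shortest distance to 1 = 7, path = [0, 1]


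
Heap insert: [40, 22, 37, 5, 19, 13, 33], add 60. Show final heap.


Append 60: [40, 22, 37, 5, 19, 13, 33, 60]
Bubble up: swap idx 7(60) with idx 3(5); swap idx 3(60) with idx 1(22); swap idx 1(60) with idx 0(40)
Result: [60, 40, 37, 22, 19, 13, 33, 5]


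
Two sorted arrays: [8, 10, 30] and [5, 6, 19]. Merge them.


Compare heads, take smaller each step.
Merged: [5, 6, 8, 10, 19, 30]


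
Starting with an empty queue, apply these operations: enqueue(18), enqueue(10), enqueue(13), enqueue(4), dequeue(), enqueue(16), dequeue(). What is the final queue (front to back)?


enqueue(18) -> [18]
enqueue(10) -> [18, 10]
enqueue(13) -> [18, 10, 13]
enqueue(4) -> [18, 10, 13, 4]
dequeue() returns 18 -> [10, 13, 4]
enqueue(16) -> [10, 13, 4, 16]
dequeue() returns 10 -> [13, 4, 16]
Final queue (front to back): [13, 4, 16]


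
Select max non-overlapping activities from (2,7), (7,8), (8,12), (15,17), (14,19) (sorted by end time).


Greedy: pick earliest-ending, then skip overlaps.
Selected (4 activities): [(2, 7), (7, 8), (8, 12), (15, 17)]
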